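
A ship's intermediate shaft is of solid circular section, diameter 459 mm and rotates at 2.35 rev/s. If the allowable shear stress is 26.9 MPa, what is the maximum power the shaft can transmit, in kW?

J = πd⁴/32 = π(0.459)⁴/32 = 4.358×10^-3 m⁴.
T_max = τ_allow·J/r = 2.69×10^7 × 4.358×10^-3 / 0.230 = 510800 N·m.
ω = 2π·2.35 = 14.77 rad/s, so P_max = T_max·ω = 7.542×10^6 W.

7540 kW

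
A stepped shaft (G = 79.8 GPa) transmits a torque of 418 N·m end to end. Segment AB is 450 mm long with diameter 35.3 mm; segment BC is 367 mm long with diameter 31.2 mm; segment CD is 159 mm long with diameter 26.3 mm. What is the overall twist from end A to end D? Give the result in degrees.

J_AB = π(0.0353)⁴/32 = 1.52×10^-7 m⁴; J_BC = π(0.0312)⁴/32 = 9.30×10^-8 m⁴; J_CD = π(0.0263)⁴/32 = 4.70×10^-8 m⁴.
θ = (T/G)·Σ L_i/J_i = (418.0/79.8×10⁹)·(0.450/1.52×10^-7 + 0.367/9.30×10^-8 + 0.159/4.70×10^-8) = 0.05386 rad.

3.09°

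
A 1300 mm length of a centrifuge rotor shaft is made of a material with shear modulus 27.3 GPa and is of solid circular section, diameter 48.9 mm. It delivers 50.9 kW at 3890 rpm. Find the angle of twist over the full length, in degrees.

ω = 2π·3890/60 = 407.4 rad/s, so T = P/ω = 50.9×10³ / 407.4 = 125.0 N·m.
J = πd⁴/32 = π(0.0489)⁴/32 = 5.614×10^-7 m⁴.
θ = T·L/(G·J) = 125.0 × 1.30 / (27.3×10⁹ × 5.614×10^-7) = 0.01060 rad.

0.607°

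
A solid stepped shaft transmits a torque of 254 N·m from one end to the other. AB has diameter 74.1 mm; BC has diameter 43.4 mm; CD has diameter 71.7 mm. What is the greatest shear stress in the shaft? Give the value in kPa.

15800 kPa

Under the same torque, τ_max = 16T/(πd³) is largest where d is smallest — segment BC (d = 43.4 mm).
τ_max = 16·254.0/(π·(0.0434)³) = 1.582×10^7 Pa.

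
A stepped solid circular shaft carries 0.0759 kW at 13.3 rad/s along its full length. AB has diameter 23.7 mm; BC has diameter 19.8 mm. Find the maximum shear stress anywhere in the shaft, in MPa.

ω = 13.3 rad/s, so T = P/ω = 0.0759×10³ / 13.30 = 5.707 N·m.
Under the same torque, τ_max = 16T/(πd³) is largest where d is smallest — segment BC (d = 19.8 mm).
τ_max = 16·5.707/(π·(0.0198)³) = 3.744×10^6 Pa.

3.74 MPa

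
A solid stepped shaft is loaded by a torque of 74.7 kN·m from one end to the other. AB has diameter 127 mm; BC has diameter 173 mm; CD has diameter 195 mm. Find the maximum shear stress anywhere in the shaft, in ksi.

26.9 ksi

Under the same torque, τ_max = 16T/(πd³) is largest where d is smallest — segment AB (d = 127 mm).
τ_max = 16·74700/(π·(0.127)³) = 1.857×10^8 Pa.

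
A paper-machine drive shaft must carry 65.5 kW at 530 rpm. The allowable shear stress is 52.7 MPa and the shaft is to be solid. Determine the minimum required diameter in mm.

ω = 2π·530/60 = 55.50 rad/s, so T = P/ω = 65.5×10³ / 55.50 = 1180 N·m.
For a solid shaft τ_max = 16T/(πd³), so d = (16T/(π τ_allow))^(1/3) = (16·1180/(π·5.27×10^7))^(1/3) = 0.04850 m.

48.5 mm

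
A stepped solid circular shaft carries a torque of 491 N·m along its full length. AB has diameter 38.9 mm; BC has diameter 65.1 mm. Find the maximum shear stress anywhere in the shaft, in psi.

Under the same torque, τ_max = 16T/(πd³) is largest where d is smallest — segment AB (d = 38.9 mm).
τ_max = 16·491.0/(π·(0.0389)³) = 4.248×10^7 Pa.

6160 psi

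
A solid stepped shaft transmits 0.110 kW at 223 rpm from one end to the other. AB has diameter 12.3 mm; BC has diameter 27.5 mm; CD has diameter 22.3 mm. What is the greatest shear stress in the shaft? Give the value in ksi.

1.87 ksi

ω = 2π·223/60 = 23.35 rad/s, so T = P/ω = 0.110×10³ / 23.35 = 4.710 N·m.
Under the same torque, τ_max = 16T/(πd³) is largest where d is smallest — segment AB (d = 12.3 mm).
τ_max = 16·4.710/(π·(0.0123)³) = 1.289×10^7 Pa.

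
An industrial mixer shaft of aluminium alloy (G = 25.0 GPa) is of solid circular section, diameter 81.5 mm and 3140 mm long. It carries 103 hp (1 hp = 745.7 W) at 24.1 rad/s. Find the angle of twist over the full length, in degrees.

ω = 24.1 rad/s, so T = P/ω = 103×745.7 / 24.10 = 3187 N·m.
J = πd⁴/32 = π(0.0815)⁴/32 = 4.331×10^-6 m⁴.
θ = T·L/(G·J) = 3187 × 3.14 / (25.0×10⁹ × 4.331×10^-6) = 0.09242 rad.

5.30°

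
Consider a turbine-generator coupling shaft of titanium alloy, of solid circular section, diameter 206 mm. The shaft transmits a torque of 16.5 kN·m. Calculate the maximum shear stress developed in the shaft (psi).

J = πd⁴/32 = π(0.206)⁴/32 = 1.768×10^-4 m⁴.
τ_max = T·r/J = 16500 × 0.103 / 1.768×10^-4 = 9.613×10^6 Pa.

1390 psi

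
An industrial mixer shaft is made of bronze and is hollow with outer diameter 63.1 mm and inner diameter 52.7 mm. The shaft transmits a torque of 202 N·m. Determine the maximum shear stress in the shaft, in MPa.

J = π(d_o⁴ − d_i⁴)/32 = π(0.0631⁴ − 0.0527⁴)/32 = 7.991×10^-7 m⁴.
τ_max = T·r/J = 202.0 × 0.0316 / 7.991×10^-7 = 7.975×10^6 Pa.

7.98 MPa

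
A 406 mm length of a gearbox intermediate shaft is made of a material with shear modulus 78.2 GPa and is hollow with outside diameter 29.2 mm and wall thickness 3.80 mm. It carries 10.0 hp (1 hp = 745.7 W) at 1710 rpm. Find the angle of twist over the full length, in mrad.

ω = 2π·1710/60 = 179.1 rad/s, so T = P/ω = 10.0×745.7 / 179.1 = 41.64 N·m.
J = π(d_o⁴ − d_i⁴)/32 = π(0.0292⁴ − 0.0216⁴)/32 = 5.000×10^-8 m⁴.
θ = T·L/(G·J) = 41.64 × 0.406 / (78.2×10⁹ × 5.000×10^-8) = 4.324×10^-3 rad.

4.32 mrad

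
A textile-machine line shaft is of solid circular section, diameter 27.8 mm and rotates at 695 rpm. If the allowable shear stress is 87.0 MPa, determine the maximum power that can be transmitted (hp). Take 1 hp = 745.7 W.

J = πd⁴/32 = π(0.0278)⁴/32 = 5.864×10^-8 m⁴.
T_max = τ_allow·J/r = 8.70×10^7 × 5.864×10^-8 / 0.0139 = 367.0 N·m.
ω = 2π·695/60 = 72.78 rad/s, so P_max = T_max·ω = 2.671×10^4 W.

35.8 hp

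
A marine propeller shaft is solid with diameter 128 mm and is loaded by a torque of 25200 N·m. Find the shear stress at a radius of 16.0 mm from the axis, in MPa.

15.3 MPa

J = πd⁴/32 = π(0.128)⁴/32 = 2.635×10^-5 m⁴.
Shear stress varies linearly with radius: τ = T·r/J = 25200 × 0.0160 / 2.635×10^-5 = 1.530×10^7 Pa.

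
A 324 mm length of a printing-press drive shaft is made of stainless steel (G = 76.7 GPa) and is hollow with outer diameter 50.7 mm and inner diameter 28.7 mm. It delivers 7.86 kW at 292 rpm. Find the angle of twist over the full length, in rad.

ω = 2π·292/60 = 30.58 rad/s, so T = P/ω = 7.86×10³ / 30.58 = 257.0 N·m.
J = π(d_o⁴ − d_i⁴)/32 = π(0.0507⁴ − 0.0287⁴)/32 = 5.821×10^-7 m⁴.
θ = T·L/(G·J) = 257.0 × 0.324 / (76.7×10⁹ × 5.821×10^-7) = 1.865×10^-3 rad.

0.00187 rad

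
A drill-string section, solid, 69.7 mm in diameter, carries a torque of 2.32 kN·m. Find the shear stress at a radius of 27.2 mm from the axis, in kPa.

27200 kPa

J = πd⁴/32 = π(0.0697)⁴/32 = 2.317×10^-6 m⁴.
Shear stress varies linearly with radius: τ = T·r/J = 2320 × 0.0272 / 2.317×10^-6 = 2.723×10^7 Pa.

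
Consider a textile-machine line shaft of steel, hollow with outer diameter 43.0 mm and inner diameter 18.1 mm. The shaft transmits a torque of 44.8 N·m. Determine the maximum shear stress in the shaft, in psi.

J = π(d_o⁴ − d_i⁴)/32 = π(0.0430⁴ − 0.0181⁴)/32 = 3.251×10^-7 m⁴.
τ_max = T·r/J = 44.80 × 0.0215 / 3.251×10^-7 = 2.963×10^6 Pa.

430 psi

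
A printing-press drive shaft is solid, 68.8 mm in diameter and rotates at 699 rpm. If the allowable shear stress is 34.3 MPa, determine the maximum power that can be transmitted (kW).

161 kW

J = πd⁴/32 = π(0.0688)⁴/32 = 2.200×10^-6 m⁴.
T_max = τ_allow·J/r = 3.43×10^7 × 2.200×10^-6 / 0.0344 = 2193 N·m.
ω = 2π·699/60 = 73.20 rad/s, so P_max = T_max·ω = 1.605×10^5 W.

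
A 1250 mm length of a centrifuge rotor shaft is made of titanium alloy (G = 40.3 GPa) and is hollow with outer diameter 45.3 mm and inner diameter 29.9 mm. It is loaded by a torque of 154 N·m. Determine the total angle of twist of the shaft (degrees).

0.817°

J = π(d_o⁴ − d_i⁴)/32 = π(0.0453⁴ − 0.0299⁴)/32 = 3.350×10^-7 m⁴.
θ = T·L/(G·J) = 154.0 × 1.25 / (40.3×10⁹ × 3.350×10^-7) = 0.01426 rad.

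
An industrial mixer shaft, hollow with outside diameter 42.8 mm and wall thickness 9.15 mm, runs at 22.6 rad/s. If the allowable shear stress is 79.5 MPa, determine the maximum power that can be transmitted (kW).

24.7 kW

J = π(d_o⁴ − d_i⁴)/32 = π(0.0428⁴ − 0.0245⁴)/32 = 2.941×10^-7 m⁴.
T_max = τ_allow·J/r = 7.95×10^7 × 2.941×10^-7 / 0.0214 = 1092 N·m.
ω = 22.6 rad/s, so P_max = T_max·ω = 2.469×10^4 W.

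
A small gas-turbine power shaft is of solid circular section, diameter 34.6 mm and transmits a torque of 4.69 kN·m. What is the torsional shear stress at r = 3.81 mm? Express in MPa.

J = πd⁴/32 = π(0.0346)⁴/32 = 1.407×10^-7 m⁴.
Shear stress varies linearly with radius: τ = T·r/J = 4690 × 0.00381 / 1.407×10^-7 = 1.270×10^8 Pa.

127 MPa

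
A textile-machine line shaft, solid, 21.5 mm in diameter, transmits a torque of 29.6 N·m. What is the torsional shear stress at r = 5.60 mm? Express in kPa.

J = πd⁴/32 = π(0.0215)⁴/32 = 2.098×10^-8 m⁴.
Shear stress varies linearly with radius: τ = T·r/J = 29.60 × 0.00560 / 2.098×10^-8 = 7.902×10^6 Pa.

7900 kPa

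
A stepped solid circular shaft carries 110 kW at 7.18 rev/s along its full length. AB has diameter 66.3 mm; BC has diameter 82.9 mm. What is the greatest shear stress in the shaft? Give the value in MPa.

42.6 MPa

ω = 2π·7.18 = 45.11 rad/s, so T = P/ω = 110×10³ / 45.11 = 2438 N·m.
Under the same torque, τ_max = 16T/(πd³) is largest where d is smallest — segment AB (d = 66.3 mm).
τ_max = 16·2438/(π·(0.0663)³) = 4.261×10^7 Pa.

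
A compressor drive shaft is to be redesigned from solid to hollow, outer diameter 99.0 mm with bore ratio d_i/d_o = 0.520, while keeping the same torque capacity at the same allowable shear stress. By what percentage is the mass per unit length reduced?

23.3 %

Equal τ_max and T ⇒ the solid shaft needs d_s³ = d_o³(1−k⁴), so d_s = 99.0·(1−0.520⁴)^(1/3) = 96.53 mm.
Area ratio A_h/A_s = d_o²(1−k²)/d_s² = (1−k²)/(1−k⁴)^(2/3) = 0.7675.
Mass saving = 1 − 0.7675 = 23.3 %.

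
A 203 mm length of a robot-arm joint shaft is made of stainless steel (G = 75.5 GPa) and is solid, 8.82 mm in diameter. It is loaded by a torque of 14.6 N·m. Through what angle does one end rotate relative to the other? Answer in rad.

J = πd⁴/32 = π(0.00882)⁴/32 = 5.941×10^-10 m⁴.
θ = T·L/(G·J) = 14.60 × 0.203 / (75.5×10⁹ × 5.941×10^-10) = 0.06607 rad.

0.0661 rad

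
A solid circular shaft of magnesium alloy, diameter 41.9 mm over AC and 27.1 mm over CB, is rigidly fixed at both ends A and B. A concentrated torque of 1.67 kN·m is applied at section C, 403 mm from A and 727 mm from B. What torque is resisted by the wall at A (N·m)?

Compatibility: T_A·a/J_AC = T_B·b/J_CB with T_A + T_B = T₀.
J_AC = 3.03×10^-7 m⁴, J_CB = 5.30×10^-8 m⁴, so T_A = T₀·(J_AC/a)/((J_AC/a)+(J_CB/b)) = 1522 N·m, T_B = 147.7 N·m.

1520 N·m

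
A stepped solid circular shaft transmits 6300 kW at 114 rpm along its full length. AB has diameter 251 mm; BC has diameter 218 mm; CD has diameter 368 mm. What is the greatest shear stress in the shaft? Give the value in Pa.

ω = 2π·114/60 = 11.94 rad/s, so T = P/ω = 6300×10³ / 11.94 = 527700 N·m.
Under the same torque, τ_max = 16T/(πd³) is largest where d is smallest — segment BC (d = 218 mm).
τ_max = 16·527700/(π·(0.218)³) = 2.594×10^8 Pa.

2.59e8 Pa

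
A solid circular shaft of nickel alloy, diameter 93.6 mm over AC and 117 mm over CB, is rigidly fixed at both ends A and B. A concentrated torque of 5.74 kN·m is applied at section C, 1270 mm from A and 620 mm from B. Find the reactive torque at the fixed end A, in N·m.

957 N·m

Compatibility: T_A·a/J_AC = T_B·b/J_CB with T_A + T_B = T₀.
J_AC = 7.54×10^-6 m⁴, J_CB = 1.84×10^-5 m⁴, so T_A = T₀·(J_AC/a)/((J_AC/a)+(J_CB/b)) = 956.5 N·m, T_B = 4783 N·m.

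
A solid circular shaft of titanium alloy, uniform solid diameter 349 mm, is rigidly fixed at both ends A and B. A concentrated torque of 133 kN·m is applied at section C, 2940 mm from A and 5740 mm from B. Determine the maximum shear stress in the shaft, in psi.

With uniform GJ and both ends fixed, compatibility θ_AC = θ_CB gives T_A·a = T_B·b, together with T_A + T_B = T₀.
T_A = T₀·b/(a+b) = 133000·5740/8680 = 87950 N·m; T_B = 45050 N·m.
τ in each portion: τ_AC = 1.05×10^7 Pa, τ_CB = 5.40×10^6 Pa; maximum is in AC.
τ_max = T_AC·r/J = 87950·0.174/1.46×10^-3 = 1.054×10^7 Pa.

1530 psi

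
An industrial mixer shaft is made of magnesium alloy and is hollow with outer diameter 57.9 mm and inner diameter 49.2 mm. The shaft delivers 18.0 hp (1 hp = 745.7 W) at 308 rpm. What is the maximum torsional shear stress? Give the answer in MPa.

ω = 2π·308/60 = 32.25 rad/s, so T = P/ω = 18.0×745.7 / 32.25 = 416.2 N·m.
J = π(d_o⁴ − d_i⁴)/32 = π(0.0579⁴ − 0.0492⁴)/32 = 5.281×10^-7 m⁴.
τ_max = T·r/J = 416.2 × 0.0290 / 5.281×10^-7 = 2.281×10^7 Pa.

22.8 MPa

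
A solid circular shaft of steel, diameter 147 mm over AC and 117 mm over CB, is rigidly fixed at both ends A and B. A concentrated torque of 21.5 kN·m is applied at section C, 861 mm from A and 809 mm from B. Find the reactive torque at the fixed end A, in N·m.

15100 N·m

Compatibility: T_A·a/J_AC = T_B·b/J_CB with T_A + T_B = T₀.
J_AC = 4.58×10^-5 m⁴, J_CB = 1.84×10^-5 m⁴, so T_A = T₀·(J_AC/a)/((J_AC/a)+(J_CB/b)) = 15070 N·m, T_B = 6434 N·m.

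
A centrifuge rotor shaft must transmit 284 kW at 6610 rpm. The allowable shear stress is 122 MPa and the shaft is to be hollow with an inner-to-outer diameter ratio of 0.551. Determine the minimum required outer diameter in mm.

26.6 mm

ω = 2π·6610/60 = 692.2 rad/s, so T = P/ω = 284×10³ / 692.2 = 410.3 N·m.
For a hollow shaft with d_i/d_o = 0.551: τ_max = 16T/(π d_o³ (1−k⁴)), so d_o = [16T/(π τ_allow (1−k⁴))]^(1/3) = [16·410.3/(π·1.22×10^8·0.9078)]^(1/3) = 0.02662 m.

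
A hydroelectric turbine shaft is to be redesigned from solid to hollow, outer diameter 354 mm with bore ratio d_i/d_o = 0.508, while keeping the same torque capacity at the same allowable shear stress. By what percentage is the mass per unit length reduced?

Equal τ_max and T ⇒ the solid shaft needs d_s³ = d_o³(1−k⁴), so d_s = 354·(1−0.508⁴)^(1/3) = 346.0 mm.
Area ratio A_h/A_s = d_o²(1−k²)/d_s² = (1−k²)/(1−k⁴)^(2/3) = 0.7768.
Mass saving = 1 − 0.7768 = 22.3 %.

22.3 %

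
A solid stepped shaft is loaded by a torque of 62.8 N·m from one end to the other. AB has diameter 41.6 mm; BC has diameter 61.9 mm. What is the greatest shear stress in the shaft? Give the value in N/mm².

Under the same torque, τ_max = 16T/(πd³) is largest where d is smallest — segment AB (d = 41.6 mm).
τ_max = 16·62.80/(π·(0.0416)³) = 4.443×10^6 Pa.

4.44 N/mm²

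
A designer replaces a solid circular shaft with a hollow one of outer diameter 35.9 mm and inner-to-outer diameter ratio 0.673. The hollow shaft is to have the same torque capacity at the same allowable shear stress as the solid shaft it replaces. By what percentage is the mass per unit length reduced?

Equal τ_max and T ⇒ the solid shaft needs d_s³ = d_o³(1−k⁴), so d_s = 35.9·(1−0.673⁴)^(1/3) = 33.26 mm.
Area ratio A_h/A_s = d_o²(1−k²)/d_s² = (1−k²)/(1−k⁴)^(2/3) = 0.6376.
Mass saving = 1 − 0.6376 = 36.2 %.

36.2 %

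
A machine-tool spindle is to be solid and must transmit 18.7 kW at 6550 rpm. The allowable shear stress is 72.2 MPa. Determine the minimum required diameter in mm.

ω = 2π·6550/60 = 685.9 rad/s, so T = P/ω = 18.7×10³ / 685.9 = 27.26 N·m.
For a solid shaft τ_max = 16T/(πd³), so d = (16T/(π τ_allow))^(1/3) = (16·27.26/(π·7.22×10^7))^(1/3) = 0.01244 m.

12.4 mm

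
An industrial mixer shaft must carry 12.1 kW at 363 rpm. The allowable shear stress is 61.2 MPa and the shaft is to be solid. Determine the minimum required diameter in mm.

29.8 mm

ω = 2π·363/60 = 38.01 rad/s, so T = P/ω = 12.1×10³ / 38.01 = 318.3 N·m.
For a solid shaft τ_max = 16T/(πd³), so d = (16T/(π τ_allow))^(1/3) = (16·318.3/(π·6.12×10^7))^(1/3) = 0.02981 m.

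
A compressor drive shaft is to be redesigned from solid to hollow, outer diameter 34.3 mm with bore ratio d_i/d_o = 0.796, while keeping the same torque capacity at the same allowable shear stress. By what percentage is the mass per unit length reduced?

48.4 %

Equal τ_max and T ⇒ the solid shaft needs d_s³ = d_o³(1−k⁴), so d_s = 34.3·(1−0.796⁴)^(1/3) = 28.91 mm.
Area ratio A_h/A_s = d_o²(1−k²)/d_s² = (1−k²)/(1−k⁴)^(2/3) = 0.5159.
Mass saving = 1 − 0.5159 = 48.4 %.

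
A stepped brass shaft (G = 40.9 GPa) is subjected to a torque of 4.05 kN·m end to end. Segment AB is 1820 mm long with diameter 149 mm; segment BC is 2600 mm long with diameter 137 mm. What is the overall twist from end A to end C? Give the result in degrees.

0.640°

J_AB = π(0.149)⁴/32 = 4.84×10^-5 m⁴; J_BC = π(0.137)⁴/32 = 3.46×10^-5 m⁴.
θ = (T/G)·Σ L_i/J_i = (4050/40.9×10⁹)·(1.82/4.84×10^-5 + 2.60/3.46×10^-5) = 0.01117 rad.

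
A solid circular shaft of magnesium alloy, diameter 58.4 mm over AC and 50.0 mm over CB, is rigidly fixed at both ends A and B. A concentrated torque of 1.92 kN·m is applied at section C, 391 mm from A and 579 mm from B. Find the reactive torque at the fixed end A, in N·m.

1410 N·m

Compatibility: T_A·a/J_AC = T_B·b/J_CB with T_A + T_B = T₀.
J_AC = 1.14×10^-6 m⁴, J_CB = 6.14×10^-7 m⁴, so T_A = T₀·(J_AC/a)/((J_AC/a)+(J_CB/b)) = 1409 N·m, T_B = 511.2 N·m.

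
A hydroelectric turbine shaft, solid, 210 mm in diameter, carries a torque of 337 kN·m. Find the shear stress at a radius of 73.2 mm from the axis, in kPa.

J = πd⁴/32 = π(0.210)⁴/32 = 1.909×10^-4 m⁴.
Shear stress varies linearly with radius: τ = T·r/J = 337000 × 0.0732 / 1.909×10^-4 = 1.292×10^8 Pa.

129000 kPa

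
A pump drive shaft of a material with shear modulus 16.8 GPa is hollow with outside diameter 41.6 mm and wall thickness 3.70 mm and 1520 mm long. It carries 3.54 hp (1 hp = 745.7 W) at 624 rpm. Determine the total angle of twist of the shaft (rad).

0.0229 rad

ω = 2π·624/60 = 65.35 rad/s, so T = P/ω = 3.54×745.7 / 65.35 = 40.40 N·m.
J = π(d_o⁴ − d_i⁴)/32 = π(0.0416⁴ − 0.0342⁴)/32 = 1.597×10^-7 m⁴.
θ = T·L/(G·J) = 40.40 × 1.52 / (16.8×10⁹ × 1.597×10^-7) = 0.02289 rad.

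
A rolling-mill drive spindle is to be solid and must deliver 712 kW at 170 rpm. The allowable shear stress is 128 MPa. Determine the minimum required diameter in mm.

117 mm

ω = 2π·170/60 = 17.80 rad/s, so T = P/ω = 712×10³ / 17.80 = 39990 N·m.
For a solid shaft τ_max = 16T/(πd³), so d = (16T/(π τ_allow))^(1/3) = (16·39990/(π·1.28×10^8))^(1/3) = 0.1167 m.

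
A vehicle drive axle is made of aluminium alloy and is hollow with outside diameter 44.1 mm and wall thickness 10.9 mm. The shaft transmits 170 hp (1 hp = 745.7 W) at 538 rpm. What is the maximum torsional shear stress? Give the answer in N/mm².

143 N/mm²

ω = 2π·538/60 = 56.34 rad/s, so T = P/ω = 170×745.7 / 56.34 = 2250 N·m.
J = π(d_o⁴ − d_i⁴)/32 = π(0.0441⁴ − 0.0223⁴)/32 = 3.470×10^-7 m⁴.
τ_max = T·r/J = 2250 × 0.0221 / 3.470×10^-7 = 1.430×10^8 Pa.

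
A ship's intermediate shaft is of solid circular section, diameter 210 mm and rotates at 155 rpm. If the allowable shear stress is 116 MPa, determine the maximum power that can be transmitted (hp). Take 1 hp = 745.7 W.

4590 hp

J = πd⁴/32 = π(0.210)⁴/32 = 1.909×10^-4 m⁴.
T_max = τ_allow·J/r = 1.16×10^8 × 1.909×10^-4 / 0.105 = 210900 N·m.
ω = 2π·155/60 = 16.23 rad/s, so P_max = T_max·ω = 3.424×10^6 W.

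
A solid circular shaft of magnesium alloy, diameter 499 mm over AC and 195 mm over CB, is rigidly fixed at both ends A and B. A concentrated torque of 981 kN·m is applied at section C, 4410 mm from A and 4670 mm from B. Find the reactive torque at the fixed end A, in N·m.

960000 N·m

Compatibility: T_A·a/J_AC = T_B·b/J_CB with T_A + T_B = T₀.
J_AC = 6.09×10^-3 m⁴, J_CB = 1.42×10^-4 m⁴, so T_A = T₀·(J_AC/a)/((J_AC/a)+(J_CB/b)) = 959900 N·m, T_B = 21140 N·m.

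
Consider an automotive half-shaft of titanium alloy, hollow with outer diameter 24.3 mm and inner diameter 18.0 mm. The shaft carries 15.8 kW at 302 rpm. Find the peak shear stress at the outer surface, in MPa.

ω = 2π·302/60 = 31.63 rad/s, so T = P/ω = 15.8×10³ / 31.63 = 499.6 N·m.
J = π(d_o⁴ − d_i⁴)/32 = π(0.0243⁴ − 0.0180⁴)/32 = 2.393×10^-8 m⁴.
τ_max = T·r/J = 499.6 × 0.0122 / 2.393×10^-8 = 2.537×10^8 Pa.

254 MPa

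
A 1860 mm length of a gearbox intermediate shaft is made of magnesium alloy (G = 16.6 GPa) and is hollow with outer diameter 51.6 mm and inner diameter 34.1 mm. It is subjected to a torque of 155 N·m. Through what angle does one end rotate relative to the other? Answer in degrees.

J = π(d_o⁴ − d_i⁴)/32 = π(0.0516⁴ − 0.0341⁴)/32 = 5.632×10^-7 m⁴.
θ = T·L/(G·J) = 155.0 × 1.86 / (16.6×10⁹ × 5.632×10^-7) = 0.03084 rad.

1.77°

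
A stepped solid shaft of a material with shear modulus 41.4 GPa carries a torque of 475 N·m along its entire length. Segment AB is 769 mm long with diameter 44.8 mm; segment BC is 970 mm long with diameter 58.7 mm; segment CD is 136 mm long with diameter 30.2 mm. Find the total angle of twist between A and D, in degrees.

2.92°

J_AB = π(0.0448)⁴/32 = 3.95×10^-7 m⁴; J_BC = π(0.0587)⁴/32 = 1.17×10^-6 m⁴; J_CD = π(0.0302)⁴/32 = 8.17×10^-8 m⁴.
θ = (T/G)·Σ L_i/J_i = (475.0/41.4×10⁹)·(0.769/3.95×10^-7 + 0.970/1.17×10^-6 + 0.136/8.17×10^-8) = 0.05097 rad.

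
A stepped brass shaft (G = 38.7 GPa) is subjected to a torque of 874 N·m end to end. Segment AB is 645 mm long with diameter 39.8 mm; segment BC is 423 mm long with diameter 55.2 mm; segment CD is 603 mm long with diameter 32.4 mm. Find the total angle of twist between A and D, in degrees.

J_AB = π(0.0398)⁴/32 = 2.46×10^-7 m⁴; J_BC = π(0.0552)⁴/32 = 9.11×10^-7 m⁴; J_CD = π(0.0324)⁴/32 = 1.08×10^-7 m⁴.
θ = (T/G)·Σ L_i/J_i = (874.0/38.7×10⁹)·(0.645/2.46×10^-7 + 0.423/9.11×10^-7 + 0.603/1.08×10^-7) = 0.1955 rad.

11.2°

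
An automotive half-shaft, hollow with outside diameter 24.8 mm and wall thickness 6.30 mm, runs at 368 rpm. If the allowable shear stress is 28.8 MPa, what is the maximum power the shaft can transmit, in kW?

J = π(d_o⁴ − d_i⁴)/32 = π(0.0248⁴ − 0.0122⁴)/32 = 3.496×10^-8 m⁴.
T_max = τ_allow·J/r = 2.88×10^7 × 3.496×10^-8 / 0.0124 = 81.20 N·m.
ω = 2π·368/60 = 38.54 rad/s, so P_max = T_max·ω = 3129 W.

3.13 kW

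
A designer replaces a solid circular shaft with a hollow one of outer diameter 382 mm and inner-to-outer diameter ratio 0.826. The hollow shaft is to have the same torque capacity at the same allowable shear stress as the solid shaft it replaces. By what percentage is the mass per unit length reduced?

51.8 %

Equal τ_max and T ⇒ the solid shaft needs d_s³ = d_o³(1−k⁴), so d_s = 382·(1−0.826⁴)^(1/3) = 310.0 mm.
Area ratio A_h/A_s = d_o²(1−k²)/d_s² = (1−k²)/(1−k⁴)^(2/3) = 0.4824.
Mass saving = 1 − 0.4824 = 51.8 %.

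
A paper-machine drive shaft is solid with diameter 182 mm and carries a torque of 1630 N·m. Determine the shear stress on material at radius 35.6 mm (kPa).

539 kPa

J = πd⁴/32 = π(0.182)⁴/32 = 1.077×10^-4 m⁴.
Shear stress varies linearly with radius: τ = T·r/J = 1630 × 0.0356 / 1.077×10^-4 = 5.387×10^5 Pa.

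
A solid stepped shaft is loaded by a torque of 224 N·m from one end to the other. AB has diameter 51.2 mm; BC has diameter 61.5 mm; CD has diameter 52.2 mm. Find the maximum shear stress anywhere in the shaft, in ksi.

1.23 ksi

Under the same torque, τ_max = 16T/(πd³) is largest where d is smallest — segment AB (d = 51.2 mm).
τ_max = 16·224.0/(π·(0.0512)³) = 8.500×10^6 Pa.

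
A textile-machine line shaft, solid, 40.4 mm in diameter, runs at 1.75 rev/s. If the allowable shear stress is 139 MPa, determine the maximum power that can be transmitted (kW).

19.8 kW

J = πd⁴/32 = π(0.0404)⁴/32 = 2.615×10^-7 m⁴.
T_max = τ_allow·J/r = 1.39×10^8 × 2.615×10^-7 / 0.0202 = 1800 N·m.
ω = 2π·1.75 = 11.00 rad/s, so P_max = T_max·ω = 1.979×10^4 W.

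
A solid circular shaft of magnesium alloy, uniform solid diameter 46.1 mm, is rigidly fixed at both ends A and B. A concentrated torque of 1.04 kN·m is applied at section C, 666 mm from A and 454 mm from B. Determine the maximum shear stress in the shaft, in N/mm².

With uniform GJ and both ends fixed, compatibility θ_AC = θ_CB gives T_A·a = T_B·b, together with T_A + T_B = T₀.
T_A = T₀·b/(a+b) = 1040·454/1120 = 421.6 N·m; T_B = 618.4 N·m.
τ in each portion: τ_AC = 2.19×10^7 Pa, τ_CB = 3.21×10^7 Pa; maximum is in CB.
τ_max = T_CB·r/J = 618.4·0.0231/4.43×10^-7 = 3.215×10^7 Pa.

32.1 N/mm²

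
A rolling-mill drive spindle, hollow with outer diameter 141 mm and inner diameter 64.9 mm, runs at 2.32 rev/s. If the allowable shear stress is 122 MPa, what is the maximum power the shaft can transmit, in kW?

J = π(d_o⁴ − d_i⁴)/32 = π(0.141⁴ − 0.0649⁴)/32 = 3.706×10^-5 m⁴.
T_max = τ_allow·J/r = 1.22×10^8 × 3.706×10^-5 / 0.0705 = 64140 N·m.
ω = 2π·2.32 = 14.58 rad/s, so P_max = T_max·ω = 9.349×10^5 W.

935 kW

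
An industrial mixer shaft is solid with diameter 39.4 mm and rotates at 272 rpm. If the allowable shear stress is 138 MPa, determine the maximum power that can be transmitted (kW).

47.2 kW

J = πd⁴/32 = π(0.0394)⁴/32 = 2.366×10^-7 m⁴.
T_max = τ_allow·J/r = 1.38×10^8 × 2.366×10^-7 / 0.0197 = 1657 N·m.
ω = 2π·272/60 = 28.48 rad/s, so P_max = T_max·ω = 4.721×10^4 W.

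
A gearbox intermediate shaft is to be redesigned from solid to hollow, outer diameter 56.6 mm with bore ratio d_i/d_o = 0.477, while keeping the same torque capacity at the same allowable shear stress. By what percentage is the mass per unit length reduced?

Equal τ_max and T ⇒ the solid shaft needs d_s³ = d_o³(1−k⁴), so d_s = 56.6·(1−0.477⁴)^(1/3) = 55.61 mm.
Area ratio A_h/A_s = d_o²(1−k²)/d_s² = (1−k²)/(1−k⁴)^(2/3) = 0.8003.
Mass saving = 1 − 0.8003 = 20.0 %.

20.0 %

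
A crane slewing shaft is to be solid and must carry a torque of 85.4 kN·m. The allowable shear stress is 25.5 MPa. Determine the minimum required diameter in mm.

For a solid shaft τ_max = 16T/(πd³), so d = (16T/(π τ_allow))^(1/3) = (16·85400/(π·2.55×10^7))^(1/3) = 0.2574 m.

257 mm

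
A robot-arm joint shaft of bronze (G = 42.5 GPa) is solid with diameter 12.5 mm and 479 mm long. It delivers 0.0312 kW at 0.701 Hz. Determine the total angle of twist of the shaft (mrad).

33.3 mrad

ω = 2π·0.701 = 4.405 rad/s, so T = P/ω = 0.0312×10³ / 4.405 = 7.084 N·m.
J = πd⁴/32 = π(0.0125)⁴/32 = 2.397×10^-9 m⁴.
θ = T·L/(G·J) = 7.084 × 0.479 / (42.5×10⁹ × 2.397×10^-9) = 0.03331 rad.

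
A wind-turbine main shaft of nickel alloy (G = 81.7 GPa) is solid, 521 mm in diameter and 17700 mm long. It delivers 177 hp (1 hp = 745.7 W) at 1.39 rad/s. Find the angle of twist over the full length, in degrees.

0.163°

ω = 1.39 rad/s, so T = P/ω = 177×745.7 / 1.390 = 94960 N·m.
J = πd⁴/32 = π(0.521)⁴/32 = 7.234×10^-3 m⁴.
θ = T·L/(G·J) = 94960 × 17.7 / (81.7×10⁹ × 7.234×10^-3) = 2.844×10^-3 rad.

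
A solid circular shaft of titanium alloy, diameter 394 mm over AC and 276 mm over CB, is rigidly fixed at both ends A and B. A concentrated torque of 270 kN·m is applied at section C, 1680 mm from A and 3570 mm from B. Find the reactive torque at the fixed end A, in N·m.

243000 N·m

Compatibility: T_A·a/J_AC = T_B·b/J_CB with T_A + T_B = T₀.
J_AC = 2.37×10^-3 m⁴, J_CB = 5.70×10^-4 m⁴, so T_A = T₀·(J_AC/a)/((J_AC/a)+(J_CB/b)) = 242500 N·m, T_B = 27480 N·m.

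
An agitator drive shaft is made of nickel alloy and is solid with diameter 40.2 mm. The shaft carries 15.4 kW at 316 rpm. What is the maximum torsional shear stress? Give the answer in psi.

5290 psi

ω = 2π·316/60 = 33.09 rad/s, so T = P/ω = 15.4×10³ / 33.09 = 465.4 N·m.
J = πd⁴/32 = π(0.0402)⁴/32 = 2.564×10^-7 m⁴.
τ_max = T·r/J = 465.4 × 0.0201 / 2.564×10^-7 = 3.648×10^7 Pa.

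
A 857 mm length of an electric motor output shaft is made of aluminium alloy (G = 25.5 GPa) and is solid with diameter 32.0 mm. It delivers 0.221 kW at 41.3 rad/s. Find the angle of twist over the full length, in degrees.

0.100°

ω = 41.3 rad/s, so T = P/ω = 0.221×10³ / 41.30 = 5.351 N·m.
J = πd⁴/32 = π(0.0320)⁴/32 = 1.029×10^-7 m⁴.
θ = T·L/(G·J) = 5.351 × 0.857 / (25.5×10⁹ × 1.029×10^-7) = 1.747×10^-3 rad.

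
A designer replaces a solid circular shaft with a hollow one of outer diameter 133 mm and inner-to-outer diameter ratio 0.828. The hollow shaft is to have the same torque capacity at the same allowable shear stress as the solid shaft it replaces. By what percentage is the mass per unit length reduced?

Equal τ_max and T ⇒ the solid shaft needs d_s³ = d_o³(1−k⁴), so d_s = 133·(1−0.828⁴)^(1/3) = 107.6 mm.
Area ratio A_h/A_s = d_o²(1−k²)/d_s² = (1−k²)/(1−k⁴)^(2/3) = 0.4801.
Mass saving = 1 − 0.4801 = 52.0 %.

52.0 %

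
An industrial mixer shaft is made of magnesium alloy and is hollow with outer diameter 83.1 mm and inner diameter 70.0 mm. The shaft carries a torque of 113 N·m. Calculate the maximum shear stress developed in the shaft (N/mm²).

J = π(d_o⁴ − d_i⁴)/32 = π(0.0831⁴ − 0.0700⁴)/32 = 2.325×10^-6 m⁴.
τ_max = T·r/J = 113.0 × 0.0415 / 2.325×10^-6 = 2.020×10^6 Pa.

2.02 N/mm²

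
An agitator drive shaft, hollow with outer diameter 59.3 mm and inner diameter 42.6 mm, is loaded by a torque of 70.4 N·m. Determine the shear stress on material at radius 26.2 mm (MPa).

J = π(d_o⁴ − d_i⁴)/32 = π(0.0593⁴ − 0.0426⁴)/32 = 8.907×10^-7 m⁴.
Shear stress varies linearly with radius: τ = T·r/J = 70.40 × 0.0262 / 8.907×10^-7 = 2.071×10^6 Pa.

2.07 MPa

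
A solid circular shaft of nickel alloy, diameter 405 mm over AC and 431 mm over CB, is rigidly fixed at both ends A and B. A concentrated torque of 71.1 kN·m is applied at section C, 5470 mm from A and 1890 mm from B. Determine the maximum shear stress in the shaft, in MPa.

Compatibility: T_A·a/J_AC = T_B·b/J_CB with T_A + T_B = T₀.
J_AC = 2.64×10^-3 m⁴, J_CB = 3.39×10^-3 m⁴, so T_A = T₀·(J_AC/a)/((J_AC/a)+(J_CB/b)) = 15090 N·m, T_B = 56010 N·m.
τ in each portion: τ_AC = 1.16×10^6 Pa, τ_CB = 3.56×10^6 Pa; maximum is in CB.
τ_max = T_CB·r/J = 56010·0.215/3.39×10^-3 = 3.563×10^6 Pa.

3.56 MPa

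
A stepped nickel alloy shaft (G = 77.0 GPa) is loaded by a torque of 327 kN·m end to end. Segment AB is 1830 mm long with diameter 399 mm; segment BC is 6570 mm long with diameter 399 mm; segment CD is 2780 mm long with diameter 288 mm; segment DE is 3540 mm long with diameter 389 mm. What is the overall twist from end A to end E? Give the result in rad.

0.0385 rad

J_AB = π(0.399)⁴/32 = 2.49×10^-3 m⁴; J_BC = π(0.399)⁴/32 = 2.49×10^-3 m⁴; J_CD = π(0.288)⁴/32 = 6.75×10^-4 m⁴; J_DE = π(0.389)⁴/32 = 2.25×10^-3 m⁴.
θ = (T/G)·Σ L_i/J_i = (327000/77.0×10⁹)·(1.83/2.49×10^-3 + 6.57/2.49×10^-3 + 2.78/6.75×10^-4 + 3.54/2.25×10^-3) = 0.03850 rad.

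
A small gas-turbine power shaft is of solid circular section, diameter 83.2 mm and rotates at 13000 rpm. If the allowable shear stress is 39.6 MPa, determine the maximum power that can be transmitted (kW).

J = πd⁴/32 = π(0.0832)⁴/32 = 4.704×10^-6 m⁴.
T_max = τ_allow·J/r = 3.96×10^7 × 4.704×10^-6 / 0.0416 = 4478 N·m.
ω = 2π·13000/60 = 1361 rad/s, so P_max = T_max·ω = 6.096×10^6 W.

6100 kW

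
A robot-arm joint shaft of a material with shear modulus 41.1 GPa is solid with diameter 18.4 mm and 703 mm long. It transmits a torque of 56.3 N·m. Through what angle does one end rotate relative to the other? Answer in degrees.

J = πd⁴/32 = π(0.0184)⁴/32 = 1.125×10^-8 m⁴.
θ = T·L/(G·J) = 56.30 × 0.703 / (41.1×10⁹ × 1.125×10^-8) = 0.08558 rad.

4.90°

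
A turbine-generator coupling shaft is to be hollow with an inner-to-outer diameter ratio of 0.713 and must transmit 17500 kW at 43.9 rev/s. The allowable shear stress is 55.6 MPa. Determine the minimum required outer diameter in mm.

199 mm

ω = 2π·43.9 = 275.8 rad/s, so T = P/ω = 17500×10³ / 275.8 = 63440 N·m.
For a hollow shaft with d_i/d_o = 0.713: τ_max = 16T/(π d_o³ (1−k⁴)), so d_o = [16T/(π τ_allow (1−k⁴))]^(1/3) = [16·63440/(π·5.56×10^7·0.7416)]^(1/3) = 0.1986 m.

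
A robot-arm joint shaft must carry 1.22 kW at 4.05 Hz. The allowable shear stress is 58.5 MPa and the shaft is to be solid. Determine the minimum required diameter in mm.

16.1 mm

ω = 2π·4.05 = 25.45 rad/s, so T = P/ω = 1.22×10³ / 25.45 = 47.94 N·m.
For a solid shaft τ_max = 16T/(πd³), so d = (16T/(π τ_allow))^(1/3) = (16·47.94/(π·5.85×10^7))^(1/3) = 0.01610 m.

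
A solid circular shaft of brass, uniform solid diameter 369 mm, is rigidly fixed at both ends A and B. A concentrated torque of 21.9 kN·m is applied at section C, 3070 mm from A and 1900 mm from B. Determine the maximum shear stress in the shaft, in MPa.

With uniform GJ and both ends fixed, compatibility θ_AC = θ_CB gives T_A·a = T_B·b, together with T_A + T_B = T₀.
T_A = T₀·b/(a+b) = 21900·1900/4970 = 8372 N·m; T_B = 13530 N·m.
τ in each portion: τ_AC = 8.49×10^5 Pa, τ_CB = 1.37×10^6 Pa; maximum is in CB.
τ_max = T_CB·r/J = 13530·0.184/1.82×10^-3 = 1.371×10^6 Pa.

1.37 MPa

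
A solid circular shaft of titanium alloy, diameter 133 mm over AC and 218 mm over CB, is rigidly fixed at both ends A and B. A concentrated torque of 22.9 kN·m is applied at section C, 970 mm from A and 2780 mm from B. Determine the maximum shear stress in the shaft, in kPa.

14100 kPa

Compatibility: T_A·a/J_AC = T_B·b/J_CB with T_A + T_B = T₀.
J_AC = 3.07×10^-5 m⁴, J_CB = 2.22×10^-4 m⁴, so T_A = T₀·(J_AC/a)/((J_AC/a)+(J_CB/b)) = 6508 N·m, T_B = 16390 N·m.
τ in each portion: τ_AC = 1.41×10^7 Pa, τ_CB = 8.06×10^6 Pa; maximum is in AC.
τ_max = T_AC·r/J = 6508·0.0665/3.07×10^-5 = 1.409×10^7 Pa.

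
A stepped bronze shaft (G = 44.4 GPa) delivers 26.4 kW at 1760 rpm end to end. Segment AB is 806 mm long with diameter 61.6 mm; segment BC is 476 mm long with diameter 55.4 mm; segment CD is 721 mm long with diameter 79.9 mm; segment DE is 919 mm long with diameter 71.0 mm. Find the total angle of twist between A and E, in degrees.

ω = 2π·1760/60 = 184.3 rad/s, so T = P/ω = 26.4×10³ / 184.3 = 143.2 N·m.
J_AB = π(0.0616)⁴/32 = 1.41×10^-6 m⁴; J_BC = π(0.0554)⁴/32 = 9.25×10^-7 m⁴; J_CD = π(0.0799)⁴/32 = 4.00×10^-6 m⁴; J_DE = π(0.0710)⁴/32 = 2.49×10^-6 m⁴.
θ = (T/G)·Σ L_i/J_i = (143.2/44.4×10⁹)·(0.806/1.41×10^-6 + 0.476/9.25×10^-7 + 0.721/4.00×10^-6 + 0.919/2.49×10^-6) = 5.270×10^-3 rad.

0.302°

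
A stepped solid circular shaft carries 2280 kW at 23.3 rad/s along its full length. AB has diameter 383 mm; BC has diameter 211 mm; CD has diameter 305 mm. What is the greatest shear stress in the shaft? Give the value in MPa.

53.1 MPa

ω = 23.3 rad/s, so T = P/ω = 2280×10³ / 23.30 = 97850 N·m.
Under the same torque, τ_max = 16T/(πd³) is largest where d is smallest — segment BC (d = 211 mm).
τ_max = 16·97850/(π·(0.211)³) = 5.305×10^7 Pa.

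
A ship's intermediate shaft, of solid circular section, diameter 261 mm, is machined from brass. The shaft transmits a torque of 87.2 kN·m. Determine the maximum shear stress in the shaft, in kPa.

25000 kPa

J = πd⁴/32 = π(0.261)⁴/32 = 4.556×10^-4 m⁴.
τ_max = T·r/J = 87200 × 0.131 / 4.556×10^-4 = 2.498×10^7 Pa.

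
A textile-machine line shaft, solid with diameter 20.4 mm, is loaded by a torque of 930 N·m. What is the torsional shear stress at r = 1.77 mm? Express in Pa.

J = πd⁴/32 = π(0.0204)⁴/32 = 1.700×10^-8 m⁴.
Shear stress varies linearly with radius: τ = T·r/J = 930.0 × 0.00177 / 1.700×10^-8 = 9.681×10^7 Pa.

9.68e7 Pa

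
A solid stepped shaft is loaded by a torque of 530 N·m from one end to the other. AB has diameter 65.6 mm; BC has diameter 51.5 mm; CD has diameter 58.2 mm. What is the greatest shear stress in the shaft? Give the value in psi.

2870 psi

Under the same torque, τ_max = 16T/(πd³) is largest where d is smallest — segment BC (d = 51.5 mm).
τ_max = 16·530.0/(π·(0.0515)³) = 1.976×10^7 Pa.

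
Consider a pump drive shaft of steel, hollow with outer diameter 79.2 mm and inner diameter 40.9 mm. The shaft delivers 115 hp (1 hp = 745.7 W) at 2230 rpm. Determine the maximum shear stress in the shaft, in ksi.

0.588 ksi

ω = 2π·2230/60 = 233.5 rad/s, so T = P/ω = 115×745.7 / 233.5 = 367.2 N·m.
J = π(d_o⁴ − d_i⁴)/32 = π(0.0792⁴ − 0.0409⁴)/32 = 3.588×10^-6 m⁴.
τ_max = T·r/J = 367.2 × 0.0396 / 3.588×10^-6 = 4.053×10^6 Pa.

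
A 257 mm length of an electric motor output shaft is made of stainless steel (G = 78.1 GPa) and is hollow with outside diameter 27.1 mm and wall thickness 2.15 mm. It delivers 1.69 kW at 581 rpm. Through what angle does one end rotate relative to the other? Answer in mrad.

3.46 mrad

ω = 2π·581/60 = 60.84 rad/s, so T = P/ω = 1.69×10³ / 60.84 = 27.78 N·m.
J = π(d_o⁴ − d_i⁴)/32 = π(0.0271⁴ − 0.0228⁴)/32 = 2.642×10^-8 m⁴.
θ = T·L/(G·J) = 27.78 × 0.257 / (78.1×10⁹ × 2.642×10^-8) = 3.459×10^-3 rad.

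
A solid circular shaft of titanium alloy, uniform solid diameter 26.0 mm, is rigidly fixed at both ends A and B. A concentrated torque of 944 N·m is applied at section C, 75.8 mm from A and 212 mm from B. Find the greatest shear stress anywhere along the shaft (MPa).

With uniform GJ and both ends fixed, compatibility θ_AC = θ_CB gives T_A·a = T_B·b, together with T_A + T_B = T₀.
T_A = T₀·b/(a+b) = 944.0·212/287.8 = 695.4 N·m; T_B = 248.6 N·m.
τ in each portion: τ_AC = 2.01×10^8 Pa, τ_CB = 7.20×10^7 Pa; maximum is in AC.
τ_max = T_AC·r/J = 695.4·0.0130/4.49×10^-8 = 2.015×10^8 Pa.

201 MPa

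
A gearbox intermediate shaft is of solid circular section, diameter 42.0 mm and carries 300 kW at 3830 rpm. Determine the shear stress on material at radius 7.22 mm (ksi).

2.56 ksi

ω = 2π·3830/60 = 401.1 rad/s, so T = P/ω = 300×10³ / 401.1 = 748.0 N·m.
J = πd⁴/32 = π(0.0420)⁴/32 = 3.055×10^-7 m⁴.
Shear stress varies linearly with radius: τ = T·r/J = 748.0 × 0.00722 / 3.055×10^-7 = 1.768×10^7 Pa.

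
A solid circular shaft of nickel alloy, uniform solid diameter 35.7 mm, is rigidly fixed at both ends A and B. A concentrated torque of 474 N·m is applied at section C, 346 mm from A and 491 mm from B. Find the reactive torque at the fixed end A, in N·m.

With uniform GJ and both ends fixed, compatibility θ_AC = θ_CB gives T_A·a = T_B·b, together with T_A + T_B = T₀.
T_A = T₀·b/(a+b) = 474.0·491/837.0 = 278.1 N·m; T_B = 195.9 N·m.

278 N·m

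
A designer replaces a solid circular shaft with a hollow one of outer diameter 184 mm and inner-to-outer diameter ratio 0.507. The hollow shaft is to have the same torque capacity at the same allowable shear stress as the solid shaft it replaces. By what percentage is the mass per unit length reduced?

22.2 %

Equal τ_max and T ⇒ the solid shaft needs d_s³ = d_o³(1−k⁴), so d_s = 184·(1−0.507⁴)^(1/3) = 179.9 mm.
Area ratio A_h/A_s = d_o²(1−k²)/d_s² = (1−k²)/(1−k⁴)^(2/3) = 0.7776.
Mass saving = 1 − 0.7776 = 22.2 %.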